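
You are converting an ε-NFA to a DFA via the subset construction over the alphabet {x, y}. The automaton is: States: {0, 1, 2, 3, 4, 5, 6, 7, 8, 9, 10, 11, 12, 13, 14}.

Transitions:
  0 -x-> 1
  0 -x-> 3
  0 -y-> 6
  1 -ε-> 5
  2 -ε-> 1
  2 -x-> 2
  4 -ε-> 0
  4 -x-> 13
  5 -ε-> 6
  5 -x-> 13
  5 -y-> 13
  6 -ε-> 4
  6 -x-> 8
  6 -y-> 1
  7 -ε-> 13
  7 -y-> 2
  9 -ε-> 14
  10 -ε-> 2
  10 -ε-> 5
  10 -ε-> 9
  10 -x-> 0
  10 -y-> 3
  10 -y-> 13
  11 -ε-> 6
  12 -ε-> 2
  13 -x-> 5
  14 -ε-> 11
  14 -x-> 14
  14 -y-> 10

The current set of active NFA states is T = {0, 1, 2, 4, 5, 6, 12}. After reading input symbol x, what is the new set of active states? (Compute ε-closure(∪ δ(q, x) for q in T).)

0 on x → {1, 3}.
2 on x → {2}.
4 on x → {13}.
5 on x → {13}.
6 on x → {8}.
No x-transition from 1, 12.
Union after reading x: {1, 2, 3, 8, 13}.
Now take the ε-closure:
From 1 via ε: add 5.
From 5 via ε: add 6.
From 6 via ε: add 4.
From 4 via ε: add 0.
No new states can be added; the closed set is {0, 1, 2, 3, 4, 5, 6, 8, 13}.

{0, 1, 2, 3, 4, 5, 6, 8, 13}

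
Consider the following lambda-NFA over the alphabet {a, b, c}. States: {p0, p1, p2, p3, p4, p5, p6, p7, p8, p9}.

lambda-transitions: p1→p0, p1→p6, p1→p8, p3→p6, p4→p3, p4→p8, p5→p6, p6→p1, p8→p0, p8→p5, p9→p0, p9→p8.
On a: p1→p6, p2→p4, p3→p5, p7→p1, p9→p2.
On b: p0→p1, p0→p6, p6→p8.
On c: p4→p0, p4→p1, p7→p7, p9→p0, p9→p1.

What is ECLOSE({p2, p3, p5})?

{p0, p1, p2, p3, p5, p6, p8}

Start with {p2, p3, p5}.
From p3 via lambda: add p6.
From p6 via lambda: add p1.
From p1 via lambda: add p0, p8.
No new states can be added; the closed set is {p0, p1, p2, p3, p5, p6, p8}.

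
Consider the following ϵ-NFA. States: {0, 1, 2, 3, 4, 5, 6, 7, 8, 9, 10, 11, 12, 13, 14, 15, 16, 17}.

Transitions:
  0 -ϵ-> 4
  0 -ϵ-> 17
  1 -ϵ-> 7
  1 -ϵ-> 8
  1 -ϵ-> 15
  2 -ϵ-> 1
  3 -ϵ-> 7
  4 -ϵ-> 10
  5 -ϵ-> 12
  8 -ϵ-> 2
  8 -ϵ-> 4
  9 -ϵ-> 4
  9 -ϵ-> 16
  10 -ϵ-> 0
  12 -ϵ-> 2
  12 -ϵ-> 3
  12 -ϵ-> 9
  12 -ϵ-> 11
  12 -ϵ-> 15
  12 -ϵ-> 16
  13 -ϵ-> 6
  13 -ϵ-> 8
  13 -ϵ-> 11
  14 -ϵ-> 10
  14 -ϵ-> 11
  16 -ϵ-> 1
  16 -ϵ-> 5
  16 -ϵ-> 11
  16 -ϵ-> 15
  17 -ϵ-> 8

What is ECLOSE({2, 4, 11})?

{0, 1, 2, 4, 7, 8, 10, 11, 15, 17}

Start with {2, 4, 11}.
From 2 via ϵ: add 1.
From 4 via ϵ: add 10.
From 1 via ϵ: add 7, 8, 15.
From 10 via ϵ: add 0.
From 0 via ϵ: add 17.
No new states can be added; the closed set is {0, 1, 2, 4, 7, 8, 10, 11, 15, 17}.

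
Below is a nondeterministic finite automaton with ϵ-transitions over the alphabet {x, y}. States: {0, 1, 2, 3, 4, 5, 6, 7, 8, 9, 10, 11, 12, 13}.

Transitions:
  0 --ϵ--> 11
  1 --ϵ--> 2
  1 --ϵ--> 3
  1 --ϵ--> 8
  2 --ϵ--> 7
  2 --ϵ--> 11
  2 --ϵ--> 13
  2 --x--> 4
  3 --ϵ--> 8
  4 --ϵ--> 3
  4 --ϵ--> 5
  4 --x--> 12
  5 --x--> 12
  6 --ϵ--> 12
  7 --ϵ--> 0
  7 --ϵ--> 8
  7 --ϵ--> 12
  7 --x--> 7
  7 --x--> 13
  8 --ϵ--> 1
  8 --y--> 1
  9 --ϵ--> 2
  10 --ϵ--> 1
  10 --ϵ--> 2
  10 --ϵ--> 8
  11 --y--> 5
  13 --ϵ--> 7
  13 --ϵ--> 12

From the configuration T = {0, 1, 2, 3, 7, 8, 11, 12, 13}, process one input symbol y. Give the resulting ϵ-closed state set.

8 on y → {1}.
11 on y → {5}.
No y-transition from 0, 1, 2, 3, 7, 12, 13.
Union after reading y: {1, 5}.
Now take the ϵ-closure:
From 1 via ϵ: add 2, 3, 8.
From 2 via ϵ: add 7, 11, 13.
From 7 via ϵ: add 0, 12.
No new states can be added; the closed set is {0, 1, 2, 3, 5, 7, 8, 11, 12, 13}.

{0, 1, 2, 3, 5, 7, 8, 11, 12, 13}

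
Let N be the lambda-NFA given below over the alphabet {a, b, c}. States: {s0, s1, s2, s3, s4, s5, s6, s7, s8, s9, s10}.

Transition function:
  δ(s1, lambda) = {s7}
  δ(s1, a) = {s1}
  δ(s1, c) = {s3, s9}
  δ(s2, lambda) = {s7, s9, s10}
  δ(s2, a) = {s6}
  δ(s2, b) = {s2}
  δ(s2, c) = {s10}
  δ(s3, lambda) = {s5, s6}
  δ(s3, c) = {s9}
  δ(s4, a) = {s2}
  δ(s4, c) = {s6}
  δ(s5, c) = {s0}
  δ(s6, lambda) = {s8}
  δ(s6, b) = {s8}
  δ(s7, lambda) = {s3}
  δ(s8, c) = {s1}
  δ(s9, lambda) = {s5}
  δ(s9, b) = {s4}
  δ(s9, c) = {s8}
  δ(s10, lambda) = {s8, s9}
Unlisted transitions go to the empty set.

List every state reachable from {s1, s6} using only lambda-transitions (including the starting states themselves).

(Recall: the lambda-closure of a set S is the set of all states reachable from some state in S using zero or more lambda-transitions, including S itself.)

Start with {s1, s6}.
From s1 via lambda: add s7.
From s6 via lambda: add s8.
From s7 via lambda: add s3.
From s3 via lambda: add s5.
No new states can be added; the closed set is {s1, s3, s5, s6, s7, s8}.

{s1, s3, s5, s6, s7, s8}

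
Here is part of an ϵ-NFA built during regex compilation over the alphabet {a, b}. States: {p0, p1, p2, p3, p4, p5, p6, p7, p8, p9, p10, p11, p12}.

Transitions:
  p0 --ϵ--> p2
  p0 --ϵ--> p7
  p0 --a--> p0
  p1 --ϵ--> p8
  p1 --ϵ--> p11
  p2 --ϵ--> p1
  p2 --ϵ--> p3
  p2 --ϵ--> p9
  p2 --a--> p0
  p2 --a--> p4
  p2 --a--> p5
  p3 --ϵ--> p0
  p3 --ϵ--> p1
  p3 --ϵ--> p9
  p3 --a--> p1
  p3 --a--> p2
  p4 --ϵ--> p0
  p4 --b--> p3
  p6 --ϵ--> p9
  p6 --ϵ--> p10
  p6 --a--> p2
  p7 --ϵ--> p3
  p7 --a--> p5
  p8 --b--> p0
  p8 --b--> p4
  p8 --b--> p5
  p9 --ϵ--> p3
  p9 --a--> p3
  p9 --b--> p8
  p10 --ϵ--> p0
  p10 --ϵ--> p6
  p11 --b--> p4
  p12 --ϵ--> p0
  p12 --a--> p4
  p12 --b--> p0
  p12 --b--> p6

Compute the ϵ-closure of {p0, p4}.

Start with {p0, p4}.
From p0 via ϵ: add p2, p7.
From p2 via ϵ: add p1, p3, p9.
From p1 via ϵ: add p8, p11.
No new states can be added; the closed set is {p0, p1, p2, p3, p4, p7, p8, p9, p11}.

{p0, p1, p2, p3, p4, p7, p8, p9, p11}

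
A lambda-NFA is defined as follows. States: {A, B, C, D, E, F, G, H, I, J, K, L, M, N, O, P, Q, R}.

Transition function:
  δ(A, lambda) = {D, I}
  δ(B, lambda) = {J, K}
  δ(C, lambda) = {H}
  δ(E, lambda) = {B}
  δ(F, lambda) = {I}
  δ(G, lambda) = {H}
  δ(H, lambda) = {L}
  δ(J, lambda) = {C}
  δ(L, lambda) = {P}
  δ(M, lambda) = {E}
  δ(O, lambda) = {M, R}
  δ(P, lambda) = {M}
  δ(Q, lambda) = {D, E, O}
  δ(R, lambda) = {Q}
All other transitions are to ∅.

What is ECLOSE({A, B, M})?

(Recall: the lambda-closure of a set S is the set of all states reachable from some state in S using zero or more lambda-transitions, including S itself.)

{A, B, C, D, E, H, I, J, K, L, M, P}

Start with {A, B, M}.
From A via lambda: add D, I.
From B via lambda: add J, K.
From M via lambda: add E.
From J via lambda: add C.
From C via lambda: add H.
From H via lambda: add L.
From L via lambda: add P.
No new states can be added; the closed set is {A, B, C, D, E, H, I, J, K, L, M, P}.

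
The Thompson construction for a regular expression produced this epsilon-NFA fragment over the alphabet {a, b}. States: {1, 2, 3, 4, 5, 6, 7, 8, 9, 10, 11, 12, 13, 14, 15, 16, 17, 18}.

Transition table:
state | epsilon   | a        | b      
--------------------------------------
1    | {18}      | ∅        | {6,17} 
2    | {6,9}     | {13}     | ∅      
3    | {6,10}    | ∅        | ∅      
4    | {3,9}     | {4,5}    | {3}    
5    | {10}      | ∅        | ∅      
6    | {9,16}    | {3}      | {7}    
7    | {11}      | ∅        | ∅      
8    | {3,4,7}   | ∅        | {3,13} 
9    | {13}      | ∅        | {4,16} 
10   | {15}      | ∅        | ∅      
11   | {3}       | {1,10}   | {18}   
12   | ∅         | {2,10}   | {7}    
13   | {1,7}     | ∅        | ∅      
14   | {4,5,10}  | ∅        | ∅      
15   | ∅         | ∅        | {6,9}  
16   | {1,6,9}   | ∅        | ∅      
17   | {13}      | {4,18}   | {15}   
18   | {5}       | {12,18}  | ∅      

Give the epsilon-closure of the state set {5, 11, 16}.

Start with {5, 11, 16}.
From 5 via epsilon: add 10.
From 11 via epsilon: add 3.
From 16 via epsilon: add 1, 6, 9.
From 1 via epsilon: add 18.
From 9 via epsilon: add 13.
From 10 via epsilon: add 15.
From 13 via epsilon: add 7.
No new states can be added; the closed set is {1, 3, 5, 6, 7, 9, 10, 11, 13, 15, 16, 18}.

{1, 3, 5, 6, 7, 9, 10, 11, 13, 15, 16, 18}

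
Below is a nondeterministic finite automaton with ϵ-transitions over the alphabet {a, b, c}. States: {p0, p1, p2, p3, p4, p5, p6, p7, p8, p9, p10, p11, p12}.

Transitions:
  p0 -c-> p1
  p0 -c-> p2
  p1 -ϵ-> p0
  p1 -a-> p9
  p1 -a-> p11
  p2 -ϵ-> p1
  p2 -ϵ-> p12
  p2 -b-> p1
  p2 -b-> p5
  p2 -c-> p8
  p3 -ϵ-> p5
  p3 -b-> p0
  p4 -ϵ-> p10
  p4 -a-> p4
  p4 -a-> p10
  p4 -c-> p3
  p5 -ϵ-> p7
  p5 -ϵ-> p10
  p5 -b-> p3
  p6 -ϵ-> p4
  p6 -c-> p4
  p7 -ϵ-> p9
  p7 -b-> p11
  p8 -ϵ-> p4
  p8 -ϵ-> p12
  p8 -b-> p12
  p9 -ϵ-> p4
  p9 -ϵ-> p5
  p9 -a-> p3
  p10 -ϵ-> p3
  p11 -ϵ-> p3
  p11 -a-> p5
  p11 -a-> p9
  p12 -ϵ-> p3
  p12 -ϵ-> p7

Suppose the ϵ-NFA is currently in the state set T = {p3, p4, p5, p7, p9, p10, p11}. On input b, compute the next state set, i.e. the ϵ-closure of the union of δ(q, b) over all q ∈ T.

p3 on b → {p0}.
p5 on b → {p3}.
p7 on b → {p11}.
No b-transition from p4, p9, p10, p11.
Union after reading b: {p0, p3, p11}.
Now take the ϵ-closure:
From p3 via ϵ: add p5.
From p5 via ϵ: add p7, p10.
From p7 via ϵ: add p9.
From p9 via ϵ: add p4.
No new states can be added; the closed set is {p0, p3, p4, p5, p7, p9, p10, p11}.

{p0, p3, p4, p5, p7, p9, p10, p11}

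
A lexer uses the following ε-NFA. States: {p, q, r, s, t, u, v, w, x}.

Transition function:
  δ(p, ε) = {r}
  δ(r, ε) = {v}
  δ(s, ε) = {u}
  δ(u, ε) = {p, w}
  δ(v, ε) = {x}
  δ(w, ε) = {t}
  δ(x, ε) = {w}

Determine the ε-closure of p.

Start with {p}.
From p via ε: add r.
From r via ε: add v.
From v via ε: add x.
From x via ε: add w.
From w via ε: add t.
No new states can be added; the closed set is {p, r, t, v, w, x}.

{p, r, t, v, w, x}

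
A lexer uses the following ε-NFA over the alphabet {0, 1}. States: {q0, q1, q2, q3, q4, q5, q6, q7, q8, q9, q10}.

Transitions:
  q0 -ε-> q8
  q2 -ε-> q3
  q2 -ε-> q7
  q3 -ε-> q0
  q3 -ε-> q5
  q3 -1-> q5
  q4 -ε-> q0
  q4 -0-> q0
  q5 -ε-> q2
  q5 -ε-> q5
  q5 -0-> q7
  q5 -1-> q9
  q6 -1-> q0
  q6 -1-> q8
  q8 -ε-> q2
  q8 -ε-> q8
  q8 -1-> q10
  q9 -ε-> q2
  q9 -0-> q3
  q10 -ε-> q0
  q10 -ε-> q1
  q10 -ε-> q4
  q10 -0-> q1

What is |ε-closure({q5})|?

6

Start with {q5}.
From q5 via ε: add q2.
From q2 via ε: add q3, q7.
From q3 via ε: add q0.
From q0 via ε: add q8.
ε-closure = {q0, q2, q3, q5, q7, q8}, which has 6 states.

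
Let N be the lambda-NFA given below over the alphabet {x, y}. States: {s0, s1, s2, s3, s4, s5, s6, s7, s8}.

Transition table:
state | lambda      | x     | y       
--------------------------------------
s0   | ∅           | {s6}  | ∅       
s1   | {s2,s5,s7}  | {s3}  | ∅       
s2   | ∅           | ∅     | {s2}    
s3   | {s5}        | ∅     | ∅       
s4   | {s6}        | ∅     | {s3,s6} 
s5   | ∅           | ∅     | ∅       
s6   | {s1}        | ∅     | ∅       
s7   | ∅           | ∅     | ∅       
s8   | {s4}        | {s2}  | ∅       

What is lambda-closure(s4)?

{s1, s2, s4, s5, s6, s7}

Start with {s4}.
From s4 via lambda: add s6.
From s6 via lambda: add s1.
From s1 via lambda: add s2, s5, s7.
No new states can be added; the closed set is {s1, s2, s4, s5, s6, s7}.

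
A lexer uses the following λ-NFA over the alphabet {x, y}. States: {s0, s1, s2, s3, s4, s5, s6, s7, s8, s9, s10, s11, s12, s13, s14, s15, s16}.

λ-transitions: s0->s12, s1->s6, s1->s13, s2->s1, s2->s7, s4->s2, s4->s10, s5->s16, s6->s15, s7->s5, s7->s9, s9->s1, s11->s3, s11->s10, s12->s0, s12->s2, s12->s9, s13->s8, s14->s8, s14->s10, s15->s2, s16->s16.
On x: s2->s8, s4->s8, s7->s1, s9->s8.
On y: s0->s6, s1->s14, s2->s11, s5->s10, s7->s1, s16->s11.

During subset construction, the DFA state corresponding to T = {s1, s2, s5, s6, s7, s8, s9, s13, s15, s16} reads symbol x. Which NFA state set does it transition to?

{s1, s2, s5, s6, s7, s8, s9, s13, s15, s16}

s2 on x → {s8}.
s7 on x → {s1}.
s9 on x → {s8}.
No x-transition from s1, s5, s6, s8, s13, s15, s16.
Union after reading x: {s1, s8}.
Now take the λ-closure:
From s1 via λ: add s6, s13.
From s6 via λ: add s15.
From s15 via λ: add s2.
From s2 via λ: add s7.
From s7 via λ: add s5, s9.
From s5 via λ: add s16.
No new states can be added; the closed set is {s1, s2, s5, s6, s7, s8, s9, s13, s15, s16}.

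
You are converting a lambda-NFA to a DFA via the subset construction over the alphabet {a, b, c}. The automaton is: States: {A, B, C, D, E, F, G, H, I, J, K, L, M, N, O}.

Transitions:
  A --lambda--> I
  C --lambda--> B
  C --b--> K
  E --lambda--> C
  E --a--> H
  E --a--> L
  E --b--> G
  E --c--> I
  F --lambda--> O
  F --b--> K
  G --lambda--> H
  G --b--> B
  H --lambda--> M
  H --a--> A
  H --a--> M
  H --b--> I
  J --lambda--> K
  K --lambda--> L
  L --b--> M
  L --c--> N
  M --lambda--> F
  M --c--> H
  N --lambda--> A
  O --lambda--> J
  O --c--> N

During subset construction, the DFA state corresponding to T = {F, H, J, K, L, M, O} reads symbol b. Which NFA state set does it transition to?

{F, I, J, K, L, M, O}

F on b → {K}.
H on b → {I}.
L on b → {M}.
No b-transition from J, K, M, O.
Union after reading b: {I, K, M}.
Now take the lambda-closure:
From K via lambda: add L.
From M via lambda: add F.
From F via lambda: add O.
From O via lambda: add J.
No new states can be added; the closed set is {F, I, J, K, L, M, O}.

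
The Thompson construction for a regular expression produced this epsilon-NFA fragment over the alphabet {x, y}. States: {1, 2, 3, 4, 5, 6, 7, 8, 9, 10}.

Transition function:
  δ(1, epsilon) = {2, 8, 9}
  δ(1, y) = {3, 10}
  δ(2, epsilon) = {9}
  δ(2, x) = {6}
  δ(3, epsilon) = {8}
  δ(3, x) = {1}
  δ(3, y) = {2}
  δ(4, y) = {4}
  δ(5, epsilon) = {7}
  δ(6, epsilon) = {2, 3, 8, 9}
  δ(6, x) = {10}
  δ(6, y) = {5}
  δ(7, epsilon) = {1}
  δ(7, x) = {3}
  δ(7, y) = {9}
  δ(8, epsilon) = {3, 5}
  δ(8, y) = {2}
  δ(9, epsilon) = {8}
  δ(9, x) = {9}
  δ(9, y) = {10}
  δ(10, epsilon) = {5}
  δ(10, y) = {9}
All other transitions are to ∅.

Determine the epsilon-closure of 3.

{1, 2, 3, 5, 7, 8, 9}

Start with {3}.
From 3 via epsilon: add 8.
From 8 via epsilon: add 5.
From 5 via epsilon: add 7.
From 7 via epsilon: add 1.
From 1 via epsilon: add 2, 9.
No new states can be added; the closed set is {1, 2, 3, 5, 7, 8, 9}.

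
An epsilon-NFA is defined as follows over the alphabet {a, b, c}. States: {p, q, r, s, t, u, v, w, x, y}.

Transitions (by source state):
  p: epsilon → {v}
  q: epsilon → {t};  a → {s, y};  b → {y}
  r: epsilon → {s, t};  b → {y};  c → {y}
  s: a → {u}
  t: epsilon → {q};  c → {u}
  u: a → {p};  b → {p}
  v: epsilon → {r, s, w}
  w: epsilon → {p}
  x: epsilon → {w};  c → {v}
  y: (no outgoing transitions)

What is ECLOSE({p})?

Start with {p}.
From p via epsilon: add v.
From v via epsilon: add r, s, w.
From r via epsilon: add t.
From t via epsilon: add q.
No new states can be added; the closed set is {p, q, r, s, t, v, w}.

{p, q, r, s, t, v, w}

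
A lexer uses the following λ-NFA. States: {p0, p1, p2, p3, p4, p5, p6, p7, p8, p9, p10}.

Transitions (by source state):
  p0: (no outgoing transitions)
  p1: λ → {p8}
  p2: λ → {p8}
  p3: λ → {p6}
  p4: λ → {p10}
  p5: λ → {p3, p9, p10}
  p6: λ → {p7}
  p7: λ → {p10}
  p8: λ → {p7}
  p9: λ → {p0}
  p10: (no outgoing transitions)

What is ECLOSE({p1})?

Start with {p1}.
From p1 via λ: add p8.
From p8 via λ: add p7.
From p7 via λ: add p10.
No new states can be added; the closed set is {p1, p7, p8, p10}.

{p1, p7, p8, p10}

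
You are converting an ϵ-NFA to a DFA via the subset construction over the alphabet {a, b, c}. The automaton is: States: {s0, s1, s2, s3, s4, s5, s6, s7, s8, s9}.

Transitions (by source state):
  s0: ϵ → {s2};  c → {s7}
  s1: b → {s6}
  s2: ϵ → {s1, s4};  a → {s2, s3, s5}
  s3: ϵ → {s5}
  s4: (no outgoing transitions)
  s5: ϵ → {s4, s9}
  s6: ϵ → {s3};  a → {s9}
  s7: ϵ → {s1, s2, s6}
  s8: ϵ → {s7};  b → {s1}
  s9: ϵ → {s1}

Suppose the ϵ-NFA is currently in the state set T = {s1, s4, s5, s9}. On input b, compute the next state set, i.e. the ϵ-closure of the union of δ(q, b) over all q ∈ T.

s1 on b → {s6}.
No b-transition from s4, s5, s9.
Union after reading b: {s6}.
Now take the ϵ-closure:
From s6 via ϵ: add s3.
From s3 via ϵ: add s5.
From s5 via ϵ: add s4, s9.
From s9 via ϵ: add s1.
No new states can be added; the closed set is {s1, s3, s4, s5, s6, s9}.

{s1, s3, s4, s5, s6, s9}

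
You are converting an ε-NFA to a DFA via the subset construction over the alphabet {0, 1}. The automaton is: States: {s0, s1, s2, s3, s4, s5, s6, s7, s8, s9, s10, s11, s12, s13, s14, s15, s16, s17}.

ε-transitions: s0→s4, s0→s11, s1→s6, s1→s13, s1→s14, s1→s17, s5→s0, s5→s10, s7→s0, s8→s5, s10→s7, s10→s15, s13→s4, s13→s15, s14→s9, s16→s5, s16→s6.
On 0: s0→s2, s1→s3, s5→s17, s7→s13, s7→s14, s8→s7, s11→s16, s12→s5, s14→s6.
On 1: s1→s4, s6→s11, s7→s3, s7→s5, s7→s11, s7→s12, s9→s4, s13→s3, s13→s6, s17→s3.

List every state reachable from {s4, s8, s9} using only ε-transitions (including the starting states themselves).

{s0, s4, s5, s7, s8, s9, s10, s11, s15}

Start with {s4, s8, s9}.
From s8 via ε: add s5.
From s5 via ε: add s0, s10.
From s0 via ε: add s11.
From s10 via ε: add s7, s15.
No new states can be added; the closed set is {s0, s4, s5, s7, s8, s9, s10, s11, s15}.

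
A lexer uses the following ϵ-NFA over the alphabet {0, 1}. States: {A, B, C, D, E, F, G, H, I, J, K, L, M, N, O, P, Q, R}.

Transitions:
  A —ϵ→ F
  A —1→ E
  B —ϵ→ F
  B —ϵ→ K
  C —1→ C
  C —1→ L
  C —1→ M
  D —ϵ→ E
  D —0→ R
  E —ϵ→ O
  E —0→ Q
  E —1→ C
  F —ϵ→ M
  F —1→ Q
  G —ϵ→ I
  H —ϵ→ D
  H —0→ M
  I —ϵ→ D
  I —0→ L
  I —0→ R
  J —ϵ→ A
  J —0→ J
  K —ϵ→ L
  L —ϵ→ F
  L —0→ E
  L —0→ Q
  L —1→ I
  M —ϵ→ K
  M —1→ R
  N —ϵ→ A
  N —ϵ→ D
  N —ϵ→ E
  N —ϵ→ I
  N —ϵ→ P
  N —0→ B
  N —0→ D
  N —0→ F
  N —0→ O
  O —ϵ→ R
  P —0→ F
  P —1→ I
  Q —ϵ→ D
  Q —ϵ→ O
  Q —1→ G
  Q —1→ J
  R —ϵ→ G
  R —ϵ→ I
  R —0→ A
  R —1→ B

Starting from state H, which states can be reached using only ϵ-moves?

Start with {H}.
From H via ϵ: add D.
From D via ϵ: add E.
From E via ϵ: add O.
From O via ϵ: add R.
From R via ϵ: add G, I.
No new states can be added; the closed set is {D, E, G, H, I, O, R}.

{D, E, G, H, I, O, R}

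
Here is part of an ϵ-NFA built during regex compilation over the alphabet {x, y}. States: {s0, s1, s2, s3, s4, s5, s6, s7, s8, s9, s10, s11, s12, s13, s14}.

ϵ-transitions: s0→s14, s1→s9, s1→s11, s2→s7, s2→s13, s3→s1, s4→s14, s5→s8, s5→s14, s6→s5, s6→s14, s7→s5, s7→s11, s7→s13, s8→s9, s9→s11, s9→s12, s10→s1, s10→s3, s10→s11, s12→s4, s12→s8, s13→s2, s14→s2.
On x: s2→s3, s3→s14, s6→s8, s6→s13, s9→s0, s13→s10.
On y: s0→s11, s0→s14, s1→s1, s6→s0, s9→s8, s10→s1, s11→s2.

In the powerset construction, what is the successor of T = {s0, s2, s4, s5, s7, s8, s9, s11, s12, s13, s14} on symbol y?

{s2, s4, s5, s7, s8, s9, s11, s12, s13, s14}

s0 on y → {s11, s14}.
s9 on y → {s8}.
s11 on y → {s2}.
No y-transition from s2, s4, s5, s7, s8, s12, s13, s14.
Union after reading y: {s2, s8, s11, s14}.
Now take the ϵ-closure:
From s2 via ϵ: add s7, s13.
From s8 via ϵ: add s9.
From s7 via ϵ: add s5.
From s9 via ϵ: add s12.
From s12 via ϵ: add s4.
No new states can be added; the closed set is {s2, s4, s5, s7, s8, s9, s11, s12, s13, s14}.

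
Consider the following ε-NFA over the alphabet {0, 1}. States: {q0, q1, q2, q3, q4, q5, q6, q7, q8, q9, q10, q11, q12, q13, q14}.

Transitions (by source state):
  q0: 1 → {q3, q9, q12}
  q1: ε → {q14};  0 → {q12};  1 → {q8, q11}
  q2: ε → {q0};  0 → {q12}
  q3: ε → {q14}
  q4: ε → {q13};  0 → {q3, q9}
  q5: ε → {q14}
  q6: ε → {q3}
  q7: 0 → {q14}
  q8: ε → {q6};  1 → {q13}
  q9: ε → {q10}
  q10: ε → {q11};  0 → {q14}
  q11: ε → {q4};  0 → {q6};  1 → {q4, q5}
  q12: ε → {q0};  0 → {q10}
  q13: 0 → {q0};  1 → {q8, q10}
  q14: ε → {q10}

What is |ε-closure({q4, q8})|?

Start with {q4, q8}.
From q4 via ε: add q13.
From q8 via ε: add q6.
From q6 via ε: add q3.
From q3 via ε: add q14.
From q14 via ε: add q10.
From q10 via ε: add q11.
ε-closure = {q3, q4, q6, q8, q10, q11, q13, q14}, which has 8 states.

8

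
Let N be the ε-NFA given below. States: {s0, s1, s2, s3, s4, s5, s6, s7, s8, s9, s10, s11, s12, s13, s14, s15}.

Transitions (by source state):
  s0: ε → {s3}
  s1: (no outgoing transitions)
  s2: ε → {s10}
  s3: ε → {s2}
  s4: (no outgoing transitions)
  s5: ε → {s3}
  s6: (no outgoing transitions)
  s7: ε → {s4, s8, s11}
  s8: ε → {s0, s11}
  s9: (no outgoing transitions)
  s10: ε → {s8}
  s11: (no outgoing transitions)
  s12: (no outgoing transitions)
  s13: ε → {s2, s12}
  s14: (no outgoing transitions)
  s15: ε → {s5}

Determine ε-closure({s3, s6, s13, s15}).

{s0, s2, s3, s5, s6, s8, s10, s11, s12, s13, s15}

Start with {s3, s6, s13, s15}.
From s3 via ε: add s2.
From s13 via ε: add s12.
From s15 via ε: add s5.
From s2 via ε: add s10.
From s10 via ε: add s8.
From s8 via ε: add s0, s11.
No new states can be added; the closed set is {s0, s2, s3, s5, s6, s8, s10, s11, s12, s13, s15}.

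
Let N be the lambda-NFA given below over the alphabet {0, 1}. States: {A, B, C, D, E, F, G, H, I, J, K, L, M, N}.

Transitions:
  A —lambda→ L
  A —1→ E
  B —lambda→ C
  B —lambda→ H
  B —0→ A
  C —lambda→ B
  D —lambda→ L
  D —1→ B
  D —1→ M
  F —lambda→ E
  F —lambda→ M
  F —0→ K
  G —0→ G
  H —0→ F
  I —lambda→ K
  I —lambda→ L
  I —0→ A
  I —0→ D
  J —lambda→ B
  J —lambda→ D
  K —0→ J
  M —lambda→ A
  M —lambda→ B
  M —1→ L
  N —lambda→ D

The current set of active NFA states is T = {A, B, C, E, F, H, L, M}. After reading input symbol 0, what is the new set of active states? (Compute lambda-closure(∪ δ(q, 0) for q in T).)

{A, B, C, E, F, H, K, L, M}

B on 0 → {A}.
F on 0 → {K}.
H on 0 → {F}.
No 0-transition from A, C, E, L, M.
Union after reading 0: {A, F, K}.
Now take the lambda-closure:
From A via lambda: add L.
From F via lambda: add E, M.
From M via lambda: add B.
From B via lambda: add C, H.
No new states can be added; the closed set is {A, B, C, E, F, H, K, L, M}.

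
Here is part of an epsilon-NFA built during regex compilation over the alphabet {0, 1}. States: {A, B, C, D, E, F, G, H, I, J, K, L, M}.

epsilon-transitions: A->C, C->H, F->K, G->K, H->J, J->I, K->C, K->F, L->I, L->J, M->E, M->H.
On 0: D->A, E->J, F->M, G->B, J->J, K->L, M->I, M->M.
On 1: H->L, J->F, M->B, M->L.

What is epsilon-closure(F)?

Start with {F}.
From F via epsilon: add K.
From K via epsilon: add C.
From C via epsilon: add H.
From H via epsilon: add J.
From J via epsilon: add I.
No new states can be added; the closed set is {C, F, H, I, J, K}.

{C, F, H, I, J, K}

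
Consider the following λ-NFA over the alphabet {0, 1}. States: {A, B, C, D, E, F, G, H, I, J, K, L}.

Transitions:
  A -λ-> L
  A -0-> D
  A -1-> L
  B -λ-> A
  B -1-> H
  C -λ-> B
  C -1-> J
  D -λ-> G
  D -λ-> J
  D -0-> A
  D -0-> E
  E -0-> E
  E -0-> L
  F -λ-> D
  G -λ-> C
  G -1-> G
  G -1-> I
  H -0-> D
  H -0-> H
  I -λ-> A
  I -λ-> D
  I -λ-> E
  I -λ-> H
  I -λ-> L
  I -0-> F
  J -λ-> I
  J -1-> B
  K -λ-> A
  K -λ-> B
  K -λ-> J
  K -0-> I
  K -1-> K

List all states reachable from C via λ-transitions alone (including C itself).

Start with {C}.
From C via λ: add B.
From B via λ: add A.
From A via λ: add L.
No new states can be added; the closed set is {A, B, C, L}.

{A, B, C, L}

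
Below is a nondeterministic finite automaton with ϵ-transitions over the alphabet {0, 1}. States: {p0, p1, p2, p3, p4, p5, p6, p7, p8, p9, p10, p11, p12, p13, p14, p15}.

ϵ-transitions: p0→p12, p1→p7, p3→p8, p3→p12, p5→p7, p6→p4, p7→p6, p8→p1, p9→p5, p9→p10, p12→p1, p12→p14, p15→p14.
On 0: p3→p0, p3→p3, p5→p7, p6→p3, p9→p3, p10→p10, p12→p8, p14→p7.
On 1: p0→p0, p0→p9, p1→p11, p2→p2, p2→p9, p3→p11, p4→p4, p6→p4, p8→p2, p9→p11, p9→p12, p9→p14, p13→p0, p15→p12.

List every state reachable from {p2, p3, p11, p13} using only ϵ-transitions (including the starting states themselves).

Start with {p2, p3, p11, p13}.
From p3 via ϵ: add p8, p12.
From p8 via ϵ: add p1.
From p12 via ϵ: add p14.
From p1 via ϵ: add p7.
From p7 via ϵ: add p6.
From p6 via ϵ: add p4.
No new states can be added; the closed set is {p1, p2, p3, p4, p6, p7, p8, p11, p12, p13, p14}.

{p1, p2, p3, p4, p6, p7, p8, p11, p12, p13, p14}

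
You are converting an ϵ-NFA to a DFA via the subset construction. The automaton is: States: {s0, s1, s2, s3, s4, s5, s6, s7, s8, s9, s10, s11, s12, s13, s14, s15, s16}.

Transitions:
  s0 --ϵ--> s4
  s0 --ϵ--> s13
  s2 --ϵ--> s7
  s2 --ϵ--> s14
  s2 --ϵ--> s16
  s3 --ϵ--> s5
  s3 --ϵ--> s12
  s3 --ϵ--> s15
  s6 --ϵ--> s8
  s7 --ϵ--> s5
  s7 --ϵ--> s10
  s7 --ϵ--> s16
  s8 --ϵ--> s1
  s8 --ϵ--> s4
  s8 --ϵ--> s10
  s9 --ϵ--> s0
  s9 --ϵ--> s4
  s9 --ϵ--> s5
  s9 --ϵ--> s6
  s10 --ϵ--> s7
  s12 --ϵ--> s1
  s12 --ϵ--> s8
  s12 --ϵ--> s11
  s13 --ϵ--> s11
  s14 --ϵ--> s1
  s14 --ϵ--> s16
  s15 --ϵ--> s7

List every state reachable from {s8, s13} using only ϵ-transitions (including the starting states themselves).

{s1, s4, s5, s7, s8, s10, s11, s13, s16}

Start with {s8, s13}.
From s8 via ϵ: add s1, s4, s10.
From s13 via ϵ: add s11.
From s10 via ϵ: add s7.
From s7 via ϵ: add s5, s16.
No new states can be added; the closed set is {s1, s4, s5, s7, s8, s10, s11, s13, s16}.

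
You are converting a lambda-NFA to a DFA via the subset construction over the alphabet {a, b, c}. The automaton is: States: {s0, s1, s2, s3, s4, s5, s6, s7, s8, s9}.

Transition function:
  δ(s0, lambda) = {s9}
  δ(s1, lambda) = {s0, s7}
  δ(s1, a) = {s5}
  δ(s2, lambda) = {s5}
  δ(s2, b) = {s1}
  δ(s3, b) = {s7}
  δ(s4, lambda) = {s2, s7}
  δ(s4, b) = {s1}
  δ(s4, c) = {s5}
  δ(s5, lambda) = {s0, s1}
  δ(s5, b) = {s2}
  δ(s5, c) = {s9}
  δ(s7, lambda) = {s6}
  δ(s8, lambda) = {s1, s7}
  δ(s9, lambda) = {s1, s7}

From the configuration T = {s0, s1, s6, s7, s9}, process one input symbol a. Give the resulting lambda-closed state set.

s1 on a → {s5}.
No a-transition from s0, s6, s7, s9.
Union after reading a: {s5}.
Now take the lambda-closure:
From s5 via lambda: add s0, s1.
From s0 via lambda: add s9.
From s1 via lambda: add s7.
From s7 via lambda: add s6.
No new states can be added; the closed set is {s0, s1, s5, s6, s7, s9}.

{s0, s1, s5, s6, s7, s9}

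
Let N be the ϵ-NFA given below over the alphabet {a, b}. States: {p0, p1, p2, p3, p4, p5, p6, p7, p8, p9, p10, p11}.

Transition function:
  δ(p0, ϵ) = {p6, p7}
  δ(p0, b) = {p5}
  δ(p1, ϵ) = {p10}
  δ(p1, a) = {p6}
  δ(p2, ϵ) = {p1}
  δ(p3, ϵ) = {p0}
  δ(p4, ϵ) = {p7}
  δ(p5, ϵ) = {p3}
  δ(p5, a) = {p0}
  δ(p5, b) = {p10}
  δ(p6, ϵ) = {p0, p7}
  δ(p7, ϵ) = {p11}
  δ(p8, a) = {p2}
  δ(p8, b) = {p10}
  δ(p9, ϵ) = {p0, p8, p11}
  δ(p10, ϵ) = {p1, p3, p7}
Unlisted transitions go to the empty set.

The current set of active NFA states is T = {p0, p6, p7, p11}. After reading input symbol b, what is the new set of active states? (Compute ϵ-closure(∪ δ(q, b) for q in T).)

{p0, p3, p5, p6, p7, p11}

p0 on b → {p5}.
No b-transition from p6, p7, p11.
Union after reading b: {p5}.
Now take the ϵ-closure:
From p5 via ϵ: add p3.
From p3 via ϵ: add p0.
From p0 via ϵ: add p6, p7.
From p7 via ϵ: add p11.
No new states can be added; the closed set is {p0, p3, p5, p6, p7, p11}.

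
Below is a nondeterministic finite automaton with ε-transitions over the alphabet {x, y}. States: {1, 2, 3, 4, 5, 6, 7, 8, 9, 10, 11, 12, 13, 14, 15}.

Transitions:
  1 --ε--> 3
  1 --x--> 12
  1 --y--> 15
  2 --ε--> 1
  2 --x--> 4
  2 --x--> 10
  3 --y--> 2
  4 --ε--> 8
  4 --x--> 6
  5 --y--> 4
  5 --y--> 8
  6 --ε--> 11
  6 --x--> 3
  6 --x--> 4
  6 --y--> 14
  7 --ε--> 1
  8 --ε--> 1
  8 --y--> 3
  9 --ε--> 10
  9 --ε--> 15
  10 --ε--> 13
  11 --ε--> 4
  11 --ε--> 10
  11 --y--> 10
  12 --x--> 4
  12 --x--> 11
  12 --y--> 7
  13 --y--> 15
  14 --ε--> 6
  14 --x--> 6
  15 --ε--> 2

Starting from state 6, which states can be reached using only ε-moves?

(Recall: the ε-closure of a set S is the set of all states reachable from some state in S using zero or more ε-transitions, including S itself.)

{1, 3, 4, 6, 8, 10, 11, 13}

Start with {6}.
From 6 via ε: add 11.
From 11 via ε: add 4, 10.
From 4 via ε: add 8.
From 10 via ε: add 13.
From 8 via ε: add 1.
From 1 via ε: add 3.
No new states can be added; the closed set is {1, 3, 4, 6, 8, 10, 11, 13}.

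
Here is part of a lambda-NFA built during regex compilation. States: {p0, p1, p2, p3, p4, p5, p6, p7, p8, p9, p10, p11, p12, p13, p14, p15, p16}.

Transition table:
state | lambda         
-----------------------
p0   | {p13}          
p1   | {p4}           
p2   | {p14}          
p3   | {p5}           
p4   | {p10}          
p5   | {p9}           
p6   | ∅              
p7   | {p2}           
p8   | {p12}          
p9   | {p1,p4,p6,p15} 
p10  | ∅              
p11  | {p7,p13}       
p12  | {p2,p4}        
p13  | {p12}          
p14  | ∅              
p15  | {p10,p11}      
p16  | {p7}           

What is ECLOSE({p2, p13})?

{p2, p4, p10, p12, p13, p14}

Start with {p2, p13}.
From p2 via lambda: add p14.
From p13 via lambda: add p12.
From p12 via lambda: add p4.
From p4 via lambda: add p10.
No new states can be added; the closed set is {p2, p4, p10, p12, p13, p14}.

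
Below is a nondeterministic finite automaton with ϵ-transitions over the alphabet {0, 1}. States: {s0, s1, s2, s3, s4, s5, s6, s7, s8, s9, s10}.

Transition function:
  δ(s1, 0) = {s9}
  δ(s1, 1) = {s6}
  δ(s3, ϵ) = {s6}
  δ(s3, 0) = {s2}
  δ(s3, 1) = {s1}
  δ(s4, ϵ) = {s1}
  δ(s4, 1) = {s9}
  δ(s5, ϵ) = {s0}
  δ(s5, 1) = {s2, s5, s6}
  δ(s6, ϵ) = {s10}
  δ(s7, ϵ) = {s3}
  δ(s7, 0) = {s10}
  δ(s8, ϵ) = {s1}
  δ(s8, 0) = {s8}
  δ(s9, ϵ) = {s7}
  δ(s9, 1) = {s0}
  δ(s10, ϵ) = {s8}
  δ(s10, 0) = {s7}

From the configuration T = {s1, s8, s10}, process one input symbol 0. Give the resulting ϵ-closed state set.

{s1, s3, s6, s7, s8, s9, s10}

s1 on 0 → {s9}.
s8 on 0 → {s8}.
s10 on 0 → {s7}.
Union after reading 0: {s7, s8, s9}.
Now take the ϵ-closure:
From s7 via ϵ: add s3.
From s8 via ϵ: add s1.
From s3 via ϵ: add s6.
From s6 via ϵ: add s10.
No new states can be added; the closed set is {s1, s3, s6, s7, s8, s9, s10}.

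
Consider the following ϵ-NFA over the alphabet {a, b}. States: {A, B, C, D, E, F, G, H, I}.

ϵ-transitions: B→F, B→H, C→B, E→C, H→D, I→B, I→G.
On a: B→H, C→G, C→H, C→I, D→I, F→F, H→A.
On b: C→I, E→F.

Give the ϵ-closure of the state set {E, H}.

Start with {E, H}.
From E via ϵ: add C.
From H via ϵ: add D.
From C via ϵ: add B.
From B via ϵ: add F.
No new states can be added; the closed set is {B, C, D, E, F, H}.

{B, C, D, E, F, H}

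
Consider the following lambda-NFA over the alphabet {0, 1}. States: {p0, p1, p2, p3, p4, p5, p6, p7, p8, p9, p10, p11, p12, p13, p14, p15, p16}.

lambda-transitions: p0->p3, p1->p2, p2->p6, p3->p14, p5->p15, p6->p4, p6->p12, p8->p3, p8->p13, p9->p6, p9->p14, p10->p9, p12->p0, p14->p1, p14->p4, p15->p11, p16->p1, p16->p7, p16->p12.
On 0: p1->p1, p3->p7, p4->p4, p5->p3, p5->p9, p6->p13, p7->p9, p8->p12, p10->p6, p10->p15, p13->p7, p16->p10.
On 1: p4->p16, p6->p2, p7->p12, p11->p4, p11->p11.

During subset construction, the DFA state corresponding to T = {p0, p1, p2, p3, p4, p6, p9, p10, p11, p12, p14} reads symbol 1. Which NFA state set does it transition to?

{p0, p1, p2, p3, p4, p6, p7, p11, p12, p14, p16}

p4 on 1 → {p16}.
p6 on 1 → {p2}.
p11 on 1 → {p4, p11}.
No 1-transition from p0, p1, p2, p3, p9, p10, p12, p14.
Union after reading 1: {p2, p4, p11, p16}.
Now take the lambda-closure:
From p2 via lambda: add p6.
From p16 via lambda: add p1, p7, p12.
From p12 via lambda: add p0.
From p0 via lambda: add p3.
From p3 via lambda: add p14.
No new states can be added; the closed set is {p0, p1, p2, p3, p4, p6, p7, p11, p12, p14, p16}.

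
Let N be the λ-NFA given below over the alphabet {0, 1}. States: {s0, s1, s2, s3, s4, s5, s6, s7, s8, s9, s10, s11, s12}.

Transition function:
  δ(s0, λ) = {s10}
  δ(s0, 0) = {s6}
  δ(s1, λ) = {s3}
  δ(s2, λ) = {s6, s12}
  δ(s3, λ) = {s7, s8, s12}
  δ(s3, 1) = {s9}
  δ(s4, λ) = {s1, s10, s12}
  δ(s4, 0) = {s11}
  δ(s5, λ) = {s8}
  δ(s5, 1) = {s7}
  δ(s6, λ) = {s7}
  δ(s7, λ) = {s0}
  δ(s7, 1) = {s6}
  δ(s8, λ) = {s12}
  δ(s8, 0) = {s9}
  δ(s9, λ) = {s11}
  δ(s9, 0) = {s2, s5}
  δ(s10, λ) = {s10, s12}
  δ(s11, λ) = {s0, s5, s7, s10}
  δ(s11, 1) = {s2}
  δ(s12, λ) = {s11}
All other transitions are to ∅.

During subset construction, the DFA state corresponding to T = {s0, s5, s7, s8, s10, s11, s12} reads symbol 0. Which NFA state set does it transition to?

s0 on 0 → {s6}.
s8 on 0 → {s9}.
No 0-transition from s5, s7, s10, s11, s12.
Union after reading 0: {s6, s9}.
Now take the λ-closure:
From s6 via λ: add s7.
From s9 via λ: add s11.
From s7 via λ: add s0.
From s11 via λ: add s5, s10.
From s5 via λ: add s8.
From s10 via λ: add s12.
No new states can be added; the closed set is {s0, s5, s6, s7, s8, s9, s10, s11, s12}.

{s0, s5, s6, s7, s8, s9, s10, s11, s12}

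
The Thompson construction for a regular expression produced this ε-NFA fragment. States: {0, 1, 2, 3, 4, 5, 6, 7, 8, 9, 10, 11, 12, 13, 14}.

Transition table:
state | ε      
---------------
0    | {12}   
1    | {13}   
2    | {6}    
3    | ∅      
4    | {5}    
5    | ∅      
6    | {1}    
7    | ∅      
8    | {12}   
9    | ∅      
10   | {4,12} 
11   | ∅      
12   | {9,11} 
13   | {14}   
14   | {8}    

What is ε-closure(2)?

Start with {2}.
From 2 via ε: add 6.
From 6 via ε: add 1.
From 1 via ε: add 13.
From 13 via ε: add 14.
From 14 via ε: add 8.
From 8 via ε: add 12.
From 12 via ε: add 9, 11.
No new states can be added; the closed set is {1, 2, 6, 8, 9, 11, 12, 13, 14}.

{1, 2, 6, 8, 9, 11, 12, 13, 14}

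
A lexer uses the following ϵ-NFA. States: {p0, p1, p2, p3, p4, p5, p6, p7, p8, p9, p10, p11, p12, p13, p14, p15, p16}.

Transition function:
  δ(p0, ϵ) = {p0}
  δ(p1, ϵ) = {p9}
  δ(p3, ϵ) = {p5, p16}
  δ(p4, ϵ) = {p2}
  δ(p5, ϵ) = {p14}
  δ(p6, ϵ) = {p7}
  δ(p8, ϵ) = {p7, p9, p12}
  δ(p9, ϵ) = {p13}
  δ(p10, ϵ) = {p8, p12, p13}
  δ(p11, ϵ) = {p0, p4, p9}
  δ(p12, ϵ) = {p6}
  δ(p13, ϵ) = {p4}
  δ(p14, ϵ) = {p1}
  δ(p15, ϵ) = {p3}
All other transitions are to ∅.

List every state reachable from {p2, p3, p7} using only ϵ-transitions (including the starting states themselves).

Start with {p2, p3, p7}.
From p3 via ϵ: add p5, p16.
From p5 via ϵ: add p14.
From p14 via ϵ: add p1.
From p1 via ϵ: add p9.
From p9 via ϵ: add p13.
From p13 via ϵ: add p4.
No new states can be added; the closed set is {p1, p2, p3, p4, p5, p7, p9, p13, p14, p16}.

{p1, p2, p3, p4, p5, p7, p9, p13, p14, p16}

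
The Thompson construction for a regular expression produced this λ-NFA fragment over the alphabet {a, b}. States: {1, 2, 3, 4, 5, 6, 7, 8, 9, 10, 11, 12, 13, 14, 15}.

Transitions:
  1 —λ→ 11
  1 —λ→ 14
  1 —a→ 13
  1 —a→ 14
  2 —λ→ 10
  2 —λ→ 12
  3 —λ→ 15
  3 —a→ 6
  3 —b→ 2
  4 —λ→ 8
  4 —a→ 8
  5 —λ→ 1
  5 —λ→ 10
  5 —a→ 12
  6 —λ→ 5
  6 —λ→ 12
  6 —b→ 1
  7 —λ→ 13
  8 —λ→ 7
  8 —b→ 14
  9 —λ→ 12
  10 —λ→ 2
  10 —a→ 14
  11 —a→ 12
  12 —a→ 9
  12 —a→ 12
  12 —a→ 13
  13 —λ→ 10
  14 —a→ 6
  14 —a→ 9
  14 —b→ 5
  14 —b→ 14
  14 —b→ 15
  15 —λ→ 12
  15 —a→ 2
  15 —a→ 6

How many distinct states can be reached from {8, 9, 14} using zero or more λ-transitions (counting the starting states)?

Start with {8, 9, 14}.
From 8 via λ: add 7.
From 9 via λ: add 12.
From 7 via λ: add 13.
From 13 via λ: add 10.
From 10 via λ: add 2.
λ-closure = {2, 7, 8, 9, 10, 12, 13, 14}, which has 8 states.

8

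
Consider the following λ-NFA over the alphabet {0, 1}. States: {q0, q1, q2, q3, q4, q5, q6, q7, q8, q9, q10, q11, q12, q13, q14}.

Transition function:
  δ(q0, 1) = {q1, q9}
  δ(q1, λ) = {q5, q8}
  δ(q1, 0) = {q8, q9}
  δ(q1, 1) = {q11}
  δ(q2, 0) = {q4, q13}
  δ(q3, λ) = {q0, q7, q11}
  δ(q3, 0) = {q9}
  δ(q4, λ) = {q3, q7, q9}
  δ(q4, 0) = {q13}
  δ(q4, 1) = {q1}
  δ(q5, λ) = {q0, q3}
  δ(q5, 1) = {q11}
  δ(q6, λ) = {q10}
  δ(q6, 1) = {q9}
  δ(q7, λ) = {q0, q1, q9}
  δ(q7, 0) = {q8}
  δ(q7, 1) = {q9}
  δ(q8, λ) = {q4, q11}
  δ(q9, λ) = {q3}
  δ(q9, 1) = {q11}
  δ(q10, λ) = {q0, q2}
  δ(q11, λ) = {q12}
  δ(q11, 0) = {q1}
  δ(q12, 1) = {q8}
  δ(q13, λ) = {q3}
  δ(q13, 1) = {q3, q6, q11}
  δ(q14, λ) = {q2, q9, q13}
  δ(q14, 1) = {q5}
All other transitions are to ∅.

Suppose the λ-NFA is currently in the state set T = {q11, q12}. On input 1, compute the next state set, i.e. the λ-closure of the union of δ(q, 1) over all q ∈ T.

q12 on 1 → {q8}.
No 1-transition from q11.
Union after reading 1: {q8}.
Now take the λ-closure:
From q8 via λ: add q4, q11.
From q4 via λ: add q3, q7, q9.
From q11 via λ: add q12.
From q3 via λ: add q0.
From q7 via λ: add q1.
From q1 via λ: add q5.
No new states can be added; the closed set is {q0, q1, q3, q4, q5, q7, q8, q9, q11, q12}.

{q0, q1, q3, q4, q5, q7, q8, q9, q11, q12}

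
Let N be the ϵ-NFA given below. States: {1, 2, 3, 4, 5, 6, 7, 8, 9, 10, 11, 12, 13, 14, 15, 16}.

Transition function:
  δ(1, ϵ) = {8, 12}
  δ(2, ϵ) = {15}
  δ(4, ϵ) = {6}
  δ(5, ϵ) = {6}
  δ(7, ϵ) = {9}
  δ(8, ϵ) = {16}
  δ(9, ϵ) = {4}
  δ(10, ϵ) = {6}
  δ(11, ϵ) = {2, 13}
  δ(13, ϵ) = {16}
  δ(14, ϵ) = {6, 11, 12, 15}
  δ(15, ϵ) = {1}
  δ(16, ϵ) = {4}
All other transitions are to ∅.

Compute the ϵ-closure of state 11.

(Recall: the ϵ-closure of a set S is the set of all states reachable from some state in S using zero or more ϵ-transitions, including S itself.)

{1, 2, 4, 6, 8, 11, 12, 13, 15, 16}

Start with {11}.
From 11 via ϵ: add 2, 13.
From 2 via ϵ: add 15.
From 13 via ϵ: add 16.
From 15 via ϵ: add 1.
From 16 via ϵ: add 4.
From 1 via ϵ: add 8, 12.
From 4 via ϵ: add 6.
No new states can be added; the closed set is {1, 2, 4, 6, 8, 11, 12, 13, 15, 16}.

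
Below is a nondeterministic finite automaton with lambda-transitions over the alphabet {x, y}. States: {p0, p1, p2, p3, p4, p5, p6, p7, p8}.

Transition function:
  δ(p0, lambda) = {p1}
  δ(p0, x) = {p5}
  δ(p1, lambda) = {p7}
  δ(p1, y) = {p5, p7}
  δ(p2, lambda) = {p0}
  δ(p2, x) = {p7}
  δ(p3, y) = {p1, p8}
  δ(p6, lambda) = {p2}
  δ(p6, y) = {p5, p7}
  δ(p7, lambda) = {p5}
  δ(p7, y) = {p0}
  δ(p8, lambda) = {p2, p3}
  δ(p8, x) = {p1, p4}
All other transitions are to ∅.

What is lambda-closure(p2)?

Start with {p2}.
From p2 via lambda: add p0.
From p0 via lambda: add p1.
From p1 via lambda: add p7.
From p7 via lambda: add p5.
No new states can be added; the closed set is {p0, p1, p2, p5, p7}.

{p0, p1, p2, p5, p7}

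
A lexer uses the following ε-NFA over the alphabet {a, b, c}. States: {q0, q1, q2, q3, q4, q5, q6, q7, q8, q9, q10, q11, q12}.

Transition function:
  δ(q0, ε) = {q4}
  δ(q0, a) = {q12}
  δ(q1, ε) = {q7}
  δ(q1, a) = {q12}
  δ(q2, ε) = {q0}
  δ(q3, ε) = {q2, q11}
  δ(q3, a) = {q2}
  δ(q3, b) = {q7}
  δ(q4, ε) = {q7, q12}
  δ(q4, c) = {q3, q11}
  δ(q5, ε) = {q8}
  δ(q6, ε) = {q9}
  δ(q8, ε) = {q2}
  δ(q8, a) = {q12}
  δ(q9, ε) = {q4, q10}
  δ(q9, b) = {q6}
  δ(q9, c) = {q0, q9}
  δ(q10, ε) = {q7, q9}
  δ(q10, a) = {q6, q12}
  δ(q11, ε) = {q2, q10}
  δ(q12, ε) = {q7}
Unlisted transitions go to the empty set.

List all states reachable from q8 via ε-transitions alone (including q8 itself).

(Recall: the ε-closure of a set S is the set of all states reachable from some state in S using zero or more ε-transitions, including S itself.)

{q0, q2, q4, q7, q8, q12}

Start with {q8}.
From q8 via ε: add q2.
From q2 via ε: add q0.
From q0 via ε: add q4.
From q4 via ε: add q7, q12.
No new states can be added; the closed set is {q0, q2, q4, q7, q8, q12}.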